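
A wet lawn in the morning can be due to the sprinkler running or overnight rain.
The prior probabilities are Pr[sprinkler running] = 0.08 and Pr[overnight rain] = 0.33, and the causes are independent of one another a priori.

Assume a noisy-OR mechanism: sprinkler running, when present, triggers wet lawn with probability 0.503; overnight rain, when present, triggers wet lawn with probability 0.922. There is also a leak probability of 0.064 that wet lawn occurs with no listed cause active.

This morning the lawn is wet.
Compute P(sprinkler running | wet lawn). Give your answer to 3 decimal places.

Under noisy-OR, P(wet lawn | causes) = 1 − (1−0.064)·∏(1−qᵢ) over the active causes.
Enumerate the 4 (sprinkler running, overnight rain) configurations and weight by the priors:
  P(wet lawn) = 0.064*0.92*0.67 + 0.926992*0.92*0.33 + 0.534808*0.08*0.67 + 0.963715*0.08*0.33
        = 0.039450 + 0.281435 + 0.028666 + 0.025442 = 0.374993
The terms with sprinkler running present sum to 0.054108, so
  P(sprinkler running | wet lawn) = 0.054108 / 0.374993 ≈ 0.144

P(sprinkler running | wet lawn) ≈ 0.144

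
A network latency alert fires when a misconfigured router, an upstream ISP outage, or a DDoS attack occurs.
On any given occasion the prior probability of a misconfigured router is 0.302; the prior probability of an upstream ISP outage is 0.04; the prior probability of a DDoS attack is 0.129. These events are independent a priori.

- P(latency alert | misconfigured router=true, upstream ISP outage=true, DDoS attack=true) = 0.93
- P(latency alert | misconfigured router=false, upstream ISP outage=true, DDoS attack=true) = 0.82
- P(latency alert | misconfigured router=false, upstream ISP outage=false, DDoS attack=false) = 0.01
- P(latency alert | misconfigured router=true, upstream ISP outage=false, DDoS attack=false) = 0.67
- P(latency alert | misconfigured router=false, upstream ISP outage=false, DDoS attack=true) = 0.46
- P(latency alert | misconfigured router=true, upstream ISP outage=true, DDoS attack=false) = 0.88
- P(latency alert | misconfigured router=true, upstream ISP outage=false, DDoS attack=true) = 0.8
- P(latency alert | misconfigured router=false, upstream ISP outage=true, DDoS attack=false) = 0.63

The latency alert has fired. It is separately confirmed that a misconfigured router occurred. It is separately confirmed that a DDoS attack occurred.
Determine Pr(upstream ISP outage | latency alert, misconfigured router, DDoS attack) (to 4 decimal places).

Pr(upstream ISP outage | latency alert, misconfigured router, DDoS attack) ≈ 0.0462

Weight on upstream ISP outage=true, given the evidence: 0.93*0.04 = 0.037200
Normalizer over all consistent configurations: 0.8*0.96 + 0.93*0.04 = 0.805200
P(upstream ISP outage | latency alert, misconfigured router, DDoS attack) = 0.037200/0.805200 ≈ 0.0462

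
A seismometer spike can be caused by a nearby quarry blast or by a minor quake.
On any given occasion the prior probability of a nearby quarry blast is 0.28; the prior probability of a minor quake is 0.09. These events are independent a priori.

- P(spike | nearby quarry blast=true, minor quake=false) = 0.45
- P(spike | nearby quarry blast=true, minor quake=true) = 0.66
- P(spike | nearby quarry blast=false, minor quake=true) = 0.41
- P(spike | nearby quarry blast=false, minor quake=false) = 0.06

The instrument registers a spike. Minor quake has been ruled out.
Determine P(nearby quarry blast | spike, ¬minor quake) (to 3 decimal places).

Numerator (weight on configurations with nearby quarry blast): 0.45·0.28 = 0.126000
Denominator P(spike | ¬minor quake): 0.06·0.72 + 0.45·0.28 = 0.169200
P(nearby quarry blast | spike, ¬minor quake) = 0.126000/0.169200 ≈ 0.745

P(nearby quarry blast | spike, ¬minor quake) ≈ 0.745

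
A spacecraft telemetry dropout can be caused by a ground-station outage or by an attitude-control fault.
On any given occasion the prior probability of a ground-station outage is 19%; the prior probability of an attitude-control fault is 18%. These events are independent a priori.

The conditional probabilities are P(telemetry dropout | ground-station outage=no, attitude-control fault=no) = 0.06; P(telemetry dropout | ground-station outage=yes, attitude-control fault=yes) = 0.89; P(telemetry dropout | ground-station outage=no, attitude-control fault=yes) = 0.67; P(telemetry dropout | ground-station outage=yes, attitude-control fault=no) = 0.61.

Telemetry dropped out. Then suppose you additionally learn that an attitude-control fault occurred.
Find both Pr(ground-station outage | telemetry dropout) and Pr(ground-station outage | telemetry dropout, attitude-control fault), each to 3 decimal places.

Pr(ground-station outage | telemetry dropout) ≈ 0.477; Pr(ground-station outage | telemetry dropout, attitude-control fault) ≈ 0.238

Weight on ground-station outage=true, given the evidence: 0.095038 + 0.030438 = 0.125476
The normalizing constant is 0.06·0.81·0.82 + 0.67·0.81·0.18 + 0.61·0.19·0.82 + 0.89·0.19·0.18 = 0.263014
Posterior = 0.125476 / 0.263014 ≈ 0.477

With the extra evidence:
Sum P(telemetry dropout|·) weighted by the priors over both values of ground-station outage:
  P(telemetry dropout | attitude-control fault) = 0.67×0.81 + 0.89×0.19
        = 0.542700 + 0.169100 = 0.711800
Configurations with ground-station outage contribute 0.169100, so
  P(ground-station outage | telemetry dropout, attitude-control fault) = 0.169100 / 0.711800 ≈ 0.238
— attitude-control fault explains away the evidence for ground-station outage.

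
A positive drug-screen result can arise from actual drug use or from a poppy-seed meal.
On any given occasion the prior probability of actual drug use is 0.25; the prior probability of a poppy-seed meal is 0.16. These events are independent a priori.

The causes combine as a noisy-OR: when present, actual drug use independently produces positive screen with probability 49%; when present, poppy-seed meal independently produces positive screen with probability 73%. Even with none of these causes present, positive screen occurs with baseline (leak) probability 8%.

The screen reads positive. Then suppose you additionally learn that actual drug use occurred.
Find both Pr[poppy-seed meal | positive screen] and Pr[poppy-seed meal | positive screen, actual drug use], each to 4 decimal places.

Pr[poppy-seed meal | positive screen] ≈ 0.4360; Pr[poppy-seed meal | positive screen, actual drug use] ≈ 0.2386

Under noisy-OR, P(positive screen | causes) = 1 − (1−0.08)·∏(1−qᵢ) over the active causes.
Enumerate the 4 (actual drug use, poppy-seed meal) configurations and weight by the priors:
  P(positive screen) = 0.08×0.75×0.84 + 0.7516×0.75×0.16 + 0.5308×0.25×0.84 + 0.873316×0.25×0.16
        = 0.050400 + 0.090192 + 0.111468 + 0.034933 = 0.286993
Keeping only the poppy-seed meal-present terms gives 0.125125, so
  P(poppy-seed meal | positive screen) = 0.125125 / 0.286993 ≈ 0.4360

With the extra evidence:
Numerator (weight on configurations with poppy-seed meal): 0.873316*0.16 = 0.139731
Denominator P(positive screen | actual drug use): 0.5308*0.84 + 0.873316*0.16 = 0.585603
P(poppy-seed meal | positive screen, actual drug use) = 0.139731/0.585603 ≈ 0.2386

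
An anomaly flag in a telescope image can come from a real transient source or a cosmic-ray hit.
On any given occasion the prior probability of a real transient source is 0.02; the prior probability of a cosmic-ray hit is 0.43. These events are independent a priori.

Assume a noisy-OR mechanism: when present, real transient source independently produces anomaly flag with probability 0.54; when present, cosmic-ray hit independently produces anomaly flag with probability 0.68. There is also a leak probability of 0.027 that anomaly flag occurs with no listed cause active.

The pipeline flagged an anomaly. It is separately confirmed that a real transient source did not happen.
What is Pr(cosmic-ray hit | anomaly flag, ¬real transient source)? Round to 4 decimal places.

Pr(cosmic-ray hit | anomaly flag, ¬real transient source) ≈ 0.9506

Under noisy-OR, P(anomaly flag | causes) = 1 − (1−0.027)·∏(1−qᵢ) over the active causes.
Weight on cosmic-ray hit=true, given the evidence: 0.68864×0.43 = 0.296115
The normalizing constant is 0.027×0.57 + 0.68864×0.43 = 0.311505
P(cosmic-ray hit | anomaly flag, ¬real transient source) = 0.296115/0.311505 ≈ 0.9506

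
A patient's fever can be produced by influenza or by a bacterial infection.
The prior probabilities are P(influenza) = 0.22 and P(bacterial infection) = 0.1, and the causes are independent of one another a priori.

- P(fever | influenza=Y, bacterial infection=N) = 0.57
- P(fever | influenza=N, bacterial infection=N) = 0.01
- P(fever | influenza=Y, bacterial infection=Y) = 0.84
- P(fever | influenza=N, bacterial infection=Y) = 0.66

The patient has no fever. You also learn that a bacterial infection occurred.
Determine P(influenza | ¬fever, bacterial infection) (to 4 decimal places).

P(¬fever | bacterial infection) = 0.34*0.78 + 0.16*0.22 = 0.265200 + 0.035200 = 0.300400
Of this, 0.035200 comes from 0.16*0.22 (the influenza=true cases).
So P(influenza | ¬fever, bacterial infection) = 0.035200/0.300400 ≈ 0.1172.

P(influenza | ¬fever, bacterial infection) ≈ 0.1172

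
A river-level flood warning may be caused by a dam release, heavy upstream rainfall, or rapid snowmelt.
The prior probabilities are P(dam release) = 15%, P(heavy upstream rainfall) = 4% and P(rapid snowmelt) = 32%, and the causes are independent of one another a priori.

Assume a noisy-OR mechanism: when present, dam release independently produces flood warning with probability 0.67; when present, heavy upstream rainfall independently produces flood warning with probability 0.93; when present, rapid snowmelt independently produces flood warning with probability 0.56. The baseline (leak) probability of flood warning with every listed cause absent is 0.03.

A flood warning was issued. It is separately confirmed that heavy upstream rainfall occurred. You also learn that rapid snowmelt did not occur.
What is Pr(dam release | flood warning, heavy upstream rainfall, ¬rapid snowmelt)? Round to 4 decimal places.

Under noisy-OR, P(flood warning | causes) = 1 − (1−0.03)·∏(1−qᵢ) over the active causes.
Weight on dam release=true, given the evidence: 0.977593×0.15 = 0.146639
The normalizing constant is 0.9321×0.85 + 0.977593×0.15 = 0.938924
P(dam release | flood warning, heavy upstream rainfall, ¬rapid snowmelt) = 0.146639/0.938924 ≈ 0.1562

Pr(dam release | flood warning, heavy upstream rainfall, ¬rapid snowmelt) ≈ 0.1562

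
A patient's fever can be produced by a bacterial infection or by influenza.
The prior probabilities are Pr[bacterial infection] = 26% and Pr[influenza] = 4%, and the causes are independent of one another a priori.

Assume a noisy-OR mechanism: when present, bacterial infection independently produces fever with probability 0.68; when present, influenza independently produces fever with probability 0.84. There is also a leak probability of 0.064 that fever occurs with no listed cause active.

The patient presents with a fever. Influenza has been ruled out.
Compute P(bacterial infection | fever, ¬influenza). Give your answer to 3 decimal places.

Under noisy-OR, P(fever | causes) = 1 − (1−0.064)·∏(1−qᵢ) over the active causes.
P(fever | ¬influenza) = 0.064×0.74 + 0.70048×0.26 = 0.047360 + 0.182125 = 0.229485
Restricting to configurations with bacterial infection present: 0.70048×0.26 = 0.182125.
P(bacterial infection | fever, ¬influenza) = 0.182125 / 0.229485 ≈ 0.794

P(bacterial infection | fever, ¬influenza) ≈ 0.794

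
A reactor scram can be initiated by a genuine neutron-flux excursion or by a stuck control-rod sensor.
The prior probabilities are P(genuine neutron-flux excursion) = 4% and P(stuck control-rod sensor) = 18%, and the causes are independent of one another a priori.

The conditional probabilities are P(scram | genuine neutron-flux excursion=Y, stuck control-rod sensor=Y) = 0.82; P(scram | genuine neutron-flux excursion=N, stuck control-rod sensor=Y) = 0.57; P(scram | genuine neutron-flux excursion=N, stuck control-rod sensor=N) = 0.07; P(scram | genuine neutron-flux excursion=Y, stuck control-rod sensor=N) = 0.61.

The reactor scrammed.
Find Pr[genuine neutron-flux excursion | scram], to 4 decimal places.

Pr[genuine neutron-flux excursion | scram] ≈ 0.1443

P(scram) = 0.07×0.96×0.82 + 0.57×0.96×0.18 + 0.61×0.04×0.82 + 0.82×0.04×0.18 = 0.055104 + 0.098496 + 0.020008 + 0.005904 = 0.179512
Restricting to configurations with genuine neutron-flux excursion present: 0.020008 + 0.005904 = 0.025912.
Hence the posterior is 0.025912/0.179512 ≈ 0.1443.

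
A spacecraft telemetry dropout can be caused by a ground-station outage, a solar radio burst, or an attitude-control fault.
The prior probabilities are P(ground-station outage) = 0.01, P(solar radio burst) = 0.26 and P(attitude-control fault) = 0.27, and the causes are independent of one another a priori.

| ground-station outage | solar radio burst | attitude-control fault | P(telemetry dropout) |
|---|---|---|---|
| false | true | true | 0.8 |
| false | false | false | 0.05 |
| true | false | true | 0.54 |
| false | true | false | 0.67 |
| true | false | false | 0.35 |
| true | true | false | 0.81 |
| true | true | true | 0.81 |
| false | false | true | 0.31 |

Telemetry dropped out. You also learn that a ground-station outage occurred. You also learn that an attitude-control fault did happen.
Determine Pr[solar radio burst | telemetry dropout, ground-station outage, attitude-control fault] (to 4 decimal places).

P(telemetry dropout | ground-station outage, attitude-control fault) = 0.54*0.74 + 0.81*0.26 = 0.399600 + 0.210600 = 0.610200
Restricting to configurations with solar radio burst present: 0.81*0.26 = 0.210600.
So P(solar radio burst | telemetry dropout, ground-station outage, attitude-control fault) = 0.210600/0.610200 ≈ 0.3451.

Pr[solar radio burst | telemetry dropout, ground-station outage, attitude-control fault] ≈ 0.3451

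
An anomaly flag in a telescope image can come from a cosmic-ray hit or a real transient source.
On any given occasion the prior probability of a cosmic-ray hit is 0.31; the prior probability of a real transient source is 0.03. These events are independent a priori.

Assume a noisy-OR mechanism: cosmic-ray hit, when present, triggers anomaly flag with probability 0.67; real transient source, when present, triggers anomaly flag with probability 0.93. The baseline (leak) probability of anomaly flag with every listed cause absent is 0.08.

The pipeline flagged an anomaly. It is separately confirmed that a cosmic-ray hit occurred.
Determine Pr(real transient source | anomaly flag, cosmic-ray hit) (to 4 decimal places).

Under noisy-OR, P(anomaly flag | causes) = 1 − (1−0.08)·∏(1−qᵢ) over the active causes.
Enumerate both values of real transient source and weight by the priors:
  P(anomaly flag | cosmic-ray hit) = 0.6964×0.97 + 0.978748×0.03
        = 0.675508 + 0.029362 = 0.704870
Configurations with real transient source contribute 0.029362, so
  P(real transient source | anomaly flag, cosmic-ray hit) = 0.029362 / 0.704870 ≈ 0.0417

Pr(real transient source | anomaly flag, cosmic-ray hit) ≈ 0.0417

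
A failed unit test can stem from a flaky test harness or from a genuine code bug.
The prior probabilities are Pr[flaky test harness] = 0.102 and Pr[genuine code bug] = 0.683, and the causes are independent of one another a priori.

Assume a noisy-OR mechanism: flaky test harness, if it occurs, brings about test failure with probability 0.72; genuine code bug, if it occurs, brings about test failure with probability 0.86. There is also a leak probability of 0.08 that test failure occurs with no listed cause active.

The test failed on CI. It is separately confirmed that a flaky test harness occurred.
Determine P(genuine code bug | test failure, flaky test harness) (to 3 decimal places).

Under noisy-OR, P(test failure | causes) = 1 − (1−0.08)·∏(1−qᵢ) over the active causes.
P(test failure | flaky test harness) = 0.7424*0.317 + 0.963936*0.683 = 0.235341 + 0.658368 = 0.893709
The genuine code bug-present share is 0.963936*0.683 = 0.658368.
P(genuine code bug | test failure, flaky test harness) = 0.658368 / 0.893709 ≈ 0.737

P(genuine code bug | test failure, flaky test harness) ≈ 0.737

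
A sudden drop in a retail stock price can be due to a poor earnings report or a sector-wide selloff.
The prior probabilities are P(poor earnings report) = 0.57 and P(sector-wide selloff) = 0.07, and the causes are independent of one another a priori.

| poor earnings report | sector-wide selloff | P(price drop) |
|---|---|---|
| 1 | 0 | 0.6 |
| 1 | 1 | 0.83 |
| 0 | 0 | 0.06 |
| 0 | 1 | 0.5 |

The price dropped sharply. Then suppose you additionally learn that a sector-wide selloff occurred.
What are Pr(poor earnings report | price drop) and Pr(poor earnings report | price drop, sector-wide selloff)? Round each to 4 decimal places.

Enumerate the 4 (poor earnings report, sector-wide selloff) configurations and weight by the priors:
  P(price drop) = 0.06·0.43·0.93 + 0.5·0.43·0.07 + 0.6·0.57·0.93 + 0.83·0.57·0.07
        = 0.023994 + 0.015050 + 0.318060 + 0.033117 = 0.390221
Keeping only the poor earnings report-present terms gives 0.351177, so
  P(poor earnings report | price drop) = 0.351177 / 0.390221 ≈ 0.8999

Now also conditioning on sector-wide selloff=true:
P(price drop | sector-wide selloff) = 0.5*0.43 + 0.83*0.57 = 0.215000 + 0.473100 = 0.688100
The poor earnings report-present share is 0.83*0.57 = 0.473100.
P(poor earnings report | price drop, sector-wide selloff) = 0.473100 / 0.688100 ≈ 0.6875
The drop from 0.8999 to 0.6875 is the explaining-away (discounting) effect.

Pr(poor earnings report | price drop) ≈ 0.8999; Pr(poor earnings report | price drop, sector-wide selloff) ≈ 0.6875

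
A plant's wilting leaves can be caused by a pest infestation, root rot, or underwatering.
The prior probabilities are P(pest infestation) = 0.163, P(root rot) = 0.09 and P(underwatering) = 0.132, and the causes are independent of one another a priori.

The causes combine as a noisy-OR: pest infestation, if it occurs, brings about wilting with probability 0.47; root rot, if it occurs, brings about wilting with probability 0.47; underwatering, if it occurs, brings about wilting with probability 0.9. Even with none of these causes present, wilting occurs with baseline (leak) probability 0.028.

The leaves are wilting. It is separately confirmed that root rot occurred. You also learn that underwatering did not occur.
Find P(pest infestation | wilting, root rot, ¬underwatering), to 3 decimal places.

Under noisy-OR, P(wilting | causes) = 1 − (1−0.028)·∏(1−qᵢ) over the active causes.
Weight on pest infestation=true, given the evidence: 0.726965*0.163 = 0.118495
The normalizing constant is 0.48484*0.837 + 0.726965*0.163 = 0.524306
P(pest infestation | wilting, root rot, ¬underwatering) = 0.118495/0.524306 ≈ 0.226

P(pest infestation | wilting, root rot, ¬underwatering) ≈ 0.226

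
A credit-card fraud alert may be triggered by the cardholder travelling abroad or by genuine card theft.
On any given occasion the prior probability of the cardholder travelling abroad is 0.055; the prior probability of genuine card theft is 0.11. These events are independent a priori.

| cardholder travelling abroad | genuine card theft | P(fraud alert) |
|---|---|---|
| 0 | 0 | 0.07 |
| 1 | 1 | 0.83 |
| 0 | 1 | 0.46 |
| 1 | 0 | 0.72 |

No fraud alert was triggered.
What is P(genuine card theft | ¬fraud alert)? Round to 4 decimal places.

P(genuine card theft | ¬fraud alert) ≈ 0.0670

P(¬fraud alert) = 0.93·0.945·0.89 + 0.54·0.945·0.11 + 0.28·0.055·0.89 + 0.17·0.055·0.11 = 0.782177 + 0.056133 + 0.013706 + 0.001029 = 0.853045
Of this, 0.057162 comes from 0.056133 + 0.001029 (the genuine card theft=true cases).
So P(genuine card theft | ¬fraud alert) = 0.057162/0.853045 ≈ 0.0670.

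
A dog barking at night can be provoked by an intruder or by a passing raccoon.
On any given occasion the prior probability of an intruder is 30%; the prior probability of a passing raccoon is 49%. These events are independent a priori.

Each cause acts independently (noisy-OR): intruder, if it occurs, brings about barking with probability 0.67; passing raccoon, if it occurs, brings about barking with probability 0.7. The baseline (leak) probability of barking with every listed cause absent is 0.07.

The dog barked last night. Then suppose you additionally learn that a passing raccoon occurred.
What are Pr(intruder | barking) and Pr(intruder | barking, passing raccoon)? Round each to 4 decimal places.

Pr(intruder | barking) ≈ 0.4680; Pr(intruder | barking, passing raccoon) ≈ 0.3505

Under noisy-OR, P(barking | causes) = 1 − (1−0.07)·∏(1−qᵢ) over the active causes.
P(barking) = 0.07*0.7*0.51 + 0.721*0.7*0.49 + 0.6931*0.3*0.51 + 0.90793*0.3*0.49 = 0.024990 + 0.247303 + 0.106044 + 0.133466 = 0.511803
Restricting to configurations with intruder present: 0.106044 + 0.133466 = 0.239510.
So P(intruder | barking) = 0.239510/0.511803 ≈ 0.4680.

With the extra evidence:
Sum P(barking|·) weighted by the priors over both values of intruder:
  P(barking | passing raccoon) = 0.721×0.7 + 0.90793×0.3
        = 0.504700 + 0.272379 = 0.777079
The terms with intruder present sum to 0.272379, so
  P(intruder | barking, passing raccoon) = 0.272379 / 0.777079 ≈ 0.3505
This is intercausal reasoning (explaining away): once passing raccoon accounts for the barking, intruder becomes less likely.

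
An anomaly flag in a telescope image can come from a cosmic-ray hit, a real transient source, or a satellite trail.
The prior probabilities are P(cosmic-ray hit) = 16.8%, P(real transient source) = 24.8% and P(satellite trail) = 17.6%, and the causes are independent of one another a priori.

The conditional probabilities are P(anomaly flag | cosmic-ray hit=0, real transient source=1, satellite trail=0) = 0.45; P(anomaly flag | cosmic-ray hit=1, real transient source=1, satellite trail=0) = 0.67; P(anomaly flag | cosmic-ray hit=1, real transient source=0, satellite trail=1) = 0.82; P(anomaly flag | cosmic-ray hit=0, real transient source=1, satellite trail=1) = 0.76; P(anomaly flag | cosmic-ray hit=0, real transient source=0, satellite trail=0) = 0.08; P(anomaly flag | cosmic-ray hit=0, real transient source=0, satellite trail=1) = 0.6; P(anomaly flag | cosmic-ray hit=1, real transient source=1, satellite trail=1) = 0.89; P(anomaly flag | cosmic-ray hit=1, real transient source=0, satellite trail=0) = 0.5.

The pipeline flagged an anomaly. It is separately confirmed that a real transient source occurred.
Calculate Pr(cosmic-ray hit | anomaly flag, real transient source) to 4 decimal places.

Sum P(anomaly flag|·) weighted by the priors over the 4 (cosmic-ray hit, satellite trail) configurations:
  P(anomaly flag | real transient source) = 0.45*0.832*0.824 + 0.76*0.832*0.176 + 0.67*0.168*0.824 + 0.89*0.168*0.176
        = 0.308506 + 0.111288 + 0.092749 + 0.026316 = 0.538859
Keeping only the cosmic-ray hit-present terms gives 0.119065, so
  P(cosmic-ray hit | anomaly flag, real transient source) = 0.119065 / 0.538859 ≈ 0.2210

Pr(cosmic-ray hit | anomaly flag, real transient source) ≈ 0.2210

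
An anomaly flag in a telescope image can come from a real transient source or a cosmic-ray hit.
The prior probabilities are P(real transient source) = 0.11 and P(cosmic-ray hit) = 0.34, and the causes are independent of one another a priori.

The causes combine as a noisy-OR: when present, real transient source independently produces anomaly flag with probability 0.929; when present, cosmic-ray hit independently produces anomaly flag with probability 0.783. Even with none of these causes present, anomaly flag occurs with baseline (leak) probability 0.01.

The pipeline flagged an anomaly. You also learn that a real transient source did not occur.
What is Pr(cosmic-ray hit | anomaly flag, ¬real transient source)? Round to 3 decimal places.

Pr(cosmic-ray hit | anomaly flag, ¬real transient source) ≈ 0.976

Under noisy-OR, P(anomaly flag | causes) = 1 − (1−0.01)·∏(1−qᵢ) over the active causes.
P(anomaly flag | ¬real transient source) = 0.01*0.66 + 0.78517*0.34 = 0.006600 + 0.266958 = 0.273558
The cosmic-ray hit-present share is 0.78517*0.34 = 0.266958.
Hence the posterior is 0.266958/0.273558 ≈ 0.976.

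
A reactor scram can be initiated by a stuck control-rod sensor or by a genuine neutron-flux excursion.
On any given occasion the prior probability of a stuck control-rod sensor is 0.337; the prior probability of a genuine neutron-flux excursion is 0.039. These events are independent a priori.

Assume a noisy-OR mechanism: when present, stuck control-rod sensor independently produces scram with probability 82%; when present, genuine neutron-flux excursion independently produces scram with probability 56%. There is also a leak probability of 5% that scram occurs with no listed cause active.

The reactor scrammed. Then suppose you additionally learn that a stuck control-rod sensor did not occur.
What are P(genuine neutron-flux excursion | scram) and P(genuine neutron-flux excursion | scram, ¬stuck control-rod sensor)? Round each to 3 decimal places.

Under noisy-OR, P(scram | causes) = 1 − (1−0.05)·∏(1−qᵢ) over the active causes.
P(scram) = 0.05×0.663×0.961 + 0.582×0.663×0.039 + 0.829×0.337×0.961 + 0.92476×0.337×0.039 = 0.031857 + 0.015049 + 0.268477 + 0.012154 = 0.327537
Of this, 0.027203 comes from 0.015049 + 0.012154 (the genuine neutron-flux excursion=true cases).
So P(genuine neutron-flux excursion | scram) = 0.027203/0.327537 ≈ 0.083.

Now also conditioning on stuck control-rod sensor≠true:
Sum P(scram|·) weighted by the priors over both values of genuine neutron-flux excursion:
  P(scram | ¬stuck control-rod sensor) = 0.05*0.961 + 0.582*0.039
        = 0.048050 + 0.022698 = 0.070748
The terms with genuine neutron-flux excursion present sum to 0.022698, so
  P(genuine neutron-flux excursion | scram, ¬stuck control-rod sensor) = 0.022698 / 0.070748 ≈ 0.321
Ruling out stuck control-rod sensor raises the posterior on genuine neutron-flux excursion — the flip side of explaining away.

P(genuine neutron-flux excursion | scram) ≈ 0.083; P(genuine neutron-flux excursion | scram, ¬stuck control-rod sensor) ≈ 0.321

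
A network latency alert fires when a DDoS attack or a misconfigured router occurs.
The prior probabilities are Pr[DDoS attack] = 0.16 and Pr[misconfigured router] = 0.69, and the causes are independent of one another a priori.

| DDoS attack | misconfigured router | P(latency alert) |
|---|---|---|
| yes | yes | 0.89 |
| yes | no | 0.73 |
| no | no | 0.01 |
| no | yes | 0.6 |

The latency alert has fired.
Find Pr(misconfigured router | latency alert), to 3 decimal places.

Sum P(latency alert|·) weighted by the priors over the 4 (DDoS attack, misconfigured router) configurations:
  P(latency alert) = 0.01×0.84×0.31 + 0.6×0.84×0.69 + 0.73×0.16×0.31 + 0.89×0.16×0.69
        = 0.002604 + 0.347760 + 0.036208 + 0.098256 = 0.484828
Configurations with misconfigured router contribute 0.446016, so
  P(misconfigured router | latency alert) = 0.446016 / 0.484828 ≈ 0.920

Pr(misconfigured router | latency alert) ≈ 0.920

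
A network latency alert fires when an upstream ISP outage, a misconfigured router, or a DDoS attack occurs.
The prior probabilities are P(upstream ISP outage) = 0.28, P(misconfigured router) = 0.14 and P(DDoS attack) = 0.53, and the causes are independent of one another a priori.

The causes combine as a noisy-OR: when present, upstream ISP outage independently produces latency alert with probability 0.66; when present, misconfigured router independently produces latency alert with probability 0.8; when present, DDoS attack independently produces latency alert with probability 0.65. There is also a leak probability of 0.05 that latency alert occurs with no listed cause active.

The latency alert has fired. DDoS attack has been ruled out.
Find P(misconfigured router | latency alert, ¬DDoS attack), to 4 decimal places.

P(misconfigured router | latency alert, ¬DDoS attack) ≈ 0.3789

Under noisy-OR, P(latency alert | causes) = 1 − (1−0.05)·∏(1−qᵢ) over the active causes.
For the numerator, keep only misconfigured router=true terms: 0.081648 + 0.036668 = 0.118316
Denominator P(latency alert | ¬DDoS attack): 0.05·0.72·0.86 + 0.81·0.72·0.14 + 0.677·0.28·0.86 + 0.9354·0.28·0.14 = 0.312298
P(misconfigured router | latency alert, ¬DDoS attack) = 0.118316/0.312298 ≈ 0.3789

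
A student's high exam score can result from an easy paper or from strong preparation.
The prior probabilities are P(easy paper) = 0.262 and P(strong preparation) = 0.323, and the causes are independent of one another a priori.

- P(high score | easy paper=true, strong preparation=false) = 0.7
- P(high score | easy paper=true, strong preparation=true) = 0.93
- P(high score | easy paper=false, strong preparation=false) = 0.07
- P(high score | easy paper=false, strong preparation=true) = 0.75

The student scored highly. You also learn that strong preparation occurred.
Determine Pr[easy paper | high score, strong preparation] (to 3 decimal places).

Pr[easy paper | high score, strong preparation] ≈ 0.306

P(high score | strong preparation) = 0.75·0.738 + 0.93·0.262 = 0.553500 + 0.243660 = 0.797160
Of this, 0.243660 comes from 0.93·0.262 (the easy paper=true cases).
P(easy paper | high score, strong preparation) = 0.243660 / 0.797160 ≈ 0.306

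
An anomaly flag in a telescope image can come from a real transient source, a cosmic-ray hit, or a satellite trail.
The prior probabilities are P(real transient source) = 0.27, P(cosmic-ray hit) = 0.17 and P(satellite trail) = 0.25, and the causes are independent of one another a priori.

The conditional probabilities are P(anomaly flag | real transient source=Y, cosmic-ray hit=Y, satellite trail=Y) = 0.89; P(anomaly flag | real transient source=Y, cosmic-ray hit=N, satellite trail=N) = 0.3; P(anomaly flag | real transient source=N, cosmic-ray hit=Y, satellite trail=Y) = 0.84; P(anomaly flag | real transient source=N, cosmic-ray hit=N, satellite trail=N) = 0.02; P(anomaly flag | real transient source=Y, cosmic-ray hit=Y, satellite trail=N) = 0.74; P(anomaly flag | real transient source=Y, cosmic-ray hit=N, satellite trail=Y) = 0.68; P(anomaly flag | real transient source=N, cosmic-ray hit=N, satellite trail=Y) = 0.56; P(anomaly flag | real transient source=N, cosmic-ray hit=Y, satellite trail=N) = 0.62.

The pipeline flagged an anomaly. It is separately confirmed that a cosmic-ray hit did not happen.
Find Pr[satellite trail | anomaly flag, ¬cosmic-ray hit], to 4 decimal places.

Pr[satellite trail | anomaly flag, ¬cosmic-ray hit] ≈ 0.6738

For the numerator, keep only satellite trail=true terms: 0.102200 + 0.045900 = 0.148100
Normalizer over all consistent configurations: 0.02·0.73·0.75 + 0.56·0.73·0.25 + 0.3·0.27·0.75 + 0.68·0.27·0.25 = 0.219800
Posterior = 0.148100 / 0.219800 ≈ 0.6738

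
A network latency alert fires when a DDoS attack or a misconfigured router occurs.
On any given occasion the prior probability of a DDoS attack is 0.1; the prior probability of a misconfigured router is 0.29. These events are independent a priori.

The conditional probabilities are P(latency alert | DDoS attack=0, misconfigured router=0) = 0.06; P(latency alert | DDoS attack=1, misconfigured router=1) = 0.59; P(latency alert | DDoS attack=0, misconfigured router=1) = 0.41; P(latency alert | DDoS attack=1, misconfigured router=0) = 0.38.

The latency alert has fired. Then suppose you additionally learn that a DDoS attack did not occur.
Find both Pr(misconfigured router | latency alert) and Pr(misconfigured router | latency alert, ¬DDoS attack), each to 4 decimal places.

Pr(misconfigured router | latency alert) ≈ 0.6552; Pr(misconfigured router | latency alert, ¬DDoS attack) ≈ 0.7362

P(latency alert) = 0.06*0.9*0.71 + 0.41*0.9*0.29 + 0.38*0.1*0.71 + 0.59*0.1*0.29 = 0.038340 + 0.107010 + 0.026980 + 0.017110 = 0.189440
Restricting to configurations with misconfigured router present: 0.107010 + 0.017110 = 0.124120.
So P(misconfigured router | latency alert) = 0.124120/0.189440 ≈ 0.6552.

With the extra evidence:
Enumerate both values of misconfigured router and weight by the priors:
  P(latency alert | ¬DDoS attack) = 0.06*0.71 + 0.41*0.29
        = 0.042600 + 0.118900 = 0.161500
The terms with misconfigured router present sum to 0.118900, so
  P(misconfigured router | latency alert, ¬DDoS attack) = 0.118900 / 0.161500 ≈ 0.7362
Ruling out DDoS attack raises the posterior on misconfigured router — the flip side of explaining away.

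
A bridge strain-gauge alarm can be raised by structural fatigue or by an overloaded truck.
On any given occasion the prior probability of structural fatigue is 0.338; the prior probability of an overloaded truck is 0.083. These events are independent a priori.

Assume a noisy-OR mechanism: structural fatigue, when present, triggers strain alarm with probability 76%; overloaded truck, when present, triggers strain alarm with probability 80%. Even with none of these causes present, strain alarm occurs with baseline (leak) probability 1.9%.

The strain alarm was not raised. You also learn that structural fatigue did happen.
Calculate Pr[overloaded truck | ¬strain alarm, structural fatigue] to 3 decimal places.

Under noisy-OR, P(strain alarm | causes) = 1 − (1−0.019)·∏(1−qᵢ) over the active causes.
P(¬strain alarm | structural fatigue) = 0.23544·0.917 + 0.047088·0.083 = 0.215898 + 0.003908 = 0.219806
Of this, 0.003908 comes from 0.047088·0.083 (the overloaded truck=true cases).
Hence the posterior is 0.003908/0.219806 ≈ 0.018.

Pr[overloaded truck | ¬strain alarm, structural fatigue] ≈ 0.018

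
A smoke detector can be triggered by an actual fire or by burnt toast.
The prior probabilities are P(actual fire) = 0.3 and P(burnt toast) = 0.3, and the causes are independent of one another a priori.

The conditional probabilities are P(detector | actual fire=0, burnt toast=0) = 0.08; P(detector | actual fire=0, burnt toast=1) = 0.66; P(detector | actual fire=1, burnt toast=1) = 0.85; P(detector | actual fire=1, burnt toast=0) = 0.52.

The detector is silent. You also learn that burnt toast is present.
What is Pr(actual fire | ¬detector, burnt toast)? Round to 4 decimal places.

For the numerator, keep only actual fire=true terms: 0.15·0.3 = 0.045000
The normalizing constant is 0.34·0.7 + 0.15·0.3 = 0.283000
P(actual fire | ¬detector, burnt toast) = 0.045000/0.283000 ≈ 0.1590

Pr(actual fire | ¬detector, burnt toast) ≈ 0.1590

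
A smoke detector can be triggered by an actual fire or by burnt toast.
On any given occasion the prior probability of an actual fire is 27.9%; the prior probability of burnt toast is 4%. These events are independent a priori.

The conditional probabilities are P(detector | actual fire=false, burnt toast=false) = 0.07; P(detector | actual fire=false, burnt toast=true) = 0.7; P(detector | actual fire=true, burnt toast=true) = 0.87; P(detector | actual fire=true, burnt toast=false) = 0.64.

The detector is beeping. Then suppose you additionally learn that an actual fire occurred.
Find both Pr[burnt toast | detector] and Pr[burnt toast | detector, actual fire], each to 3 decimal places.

Weight on burnt toast=true, given the evidence: 0.020188 + 0.009709 = 0.029897
Normalizer over all consistent configurations: 0.07·0.721·0.96 + 0.7·0.721·0.04 + 0.64·0.279·0.96 + 0.87·0.279·0.04 = 0.249766
P(burnt toast | detector) = 0.029897/0.249766 ≈ 0.120

With the extra evidence:
Weight on burnt toast=true, given the evidence: 0.87·0.04 = 0.034800
The normalizing constant is 0.64·0.96 + 0.87·0.04 = 0.649200
P(burnt toast | detector, actual fire) = 0.034800/0.649200 ≈ 0.054

Pr[burnt toast | detector] ≈ 0.120; Pr[burnt toast | detector, actual fire] ≈ 0.054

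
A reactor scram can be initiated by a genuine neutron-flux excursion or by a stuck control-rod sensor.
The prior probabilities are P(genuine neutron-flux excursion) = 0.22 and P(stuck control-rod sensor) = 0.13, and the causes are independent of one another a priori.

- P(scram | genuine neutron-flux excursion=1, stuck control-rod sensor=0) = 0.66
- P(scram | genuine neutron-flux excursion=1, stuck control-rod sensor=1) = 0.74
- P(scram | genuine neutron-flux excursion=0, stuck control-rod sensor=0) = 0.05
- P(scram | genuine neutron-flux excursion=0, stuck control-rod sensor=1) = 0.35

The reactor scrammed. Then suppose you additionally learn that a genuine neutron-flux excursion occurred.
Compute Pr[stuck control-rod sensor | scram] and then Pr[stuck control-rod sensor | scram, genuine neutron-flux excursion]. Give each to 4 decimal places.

By total probability over the 4 (genuine neutron-flux excursion, stuck control-rod sensor) configurations:
  P(scram) = 0.05×0.78×0.87 + 0.35×0.78×0.13 + 0.66×0.22×0.87 + 0.74×0.22×0.13
        = 0.033930 + 0.035490 + 0.126324 + 0.021164 = 0.216908
The terms with stuck control-rod sensor present sum to 0.056654, so
  P(stuck control-rod sensor | scram) = 0.056654 / 0.216908 ≈ 0.2612

Now also conditioning on genuine neutron-flux excursion=true:
Weight on stuck control-rod sensor=true, given the evidence: 0.74·0.13 = 0.096200
Denominator P(scram | genuine neutron-flux excursion): 0.66·0.87 + 0.74·0.13 = 0.670400
Posterior = 0.096200 / 0.670400 ≈ 0.1435
— genuine neutron-flux excursion explains away the evidence for stuck control-rod sensor.

Pr[stuck control-rod sensor | scram] ≈ 0.2612; Pr[stuck control-rod sensor | scram, genuine neutron-flux excursion] ≈ 0.1435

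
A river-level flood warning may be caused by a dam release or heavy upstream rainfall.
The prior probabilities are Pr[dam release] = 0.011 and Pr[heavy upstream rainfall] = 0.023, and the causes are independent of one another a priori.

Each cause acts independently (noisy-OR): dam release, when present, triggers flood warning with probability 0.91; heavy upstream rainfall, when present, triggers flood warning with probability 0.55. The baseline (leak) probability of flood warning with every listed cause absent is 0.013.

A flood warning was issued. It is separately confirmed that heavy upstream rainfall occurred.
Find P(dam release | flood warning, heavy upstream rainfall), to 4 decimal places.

Under noisy-OR, P(flood warning | causes) = 1 − (1−0.013)·∏(1−qᵢ) over the active causes.
By total probability over both values of dam release:
  P(flood warning | heavy upstream rainfall) = 0.55585×0.989 + 0.960027×0.011
        = 0.549736 + 0.010560 = 0.560296
Keeping only the dam release-present terms gives 0.010560, so
  P(dam release | flood warning, heavy upstream rainfall) = 0.010560 / 0.560296 ≈ 0.0188

P(dam release | flood warning, heavy upstream rainfall) ≈ 0.0188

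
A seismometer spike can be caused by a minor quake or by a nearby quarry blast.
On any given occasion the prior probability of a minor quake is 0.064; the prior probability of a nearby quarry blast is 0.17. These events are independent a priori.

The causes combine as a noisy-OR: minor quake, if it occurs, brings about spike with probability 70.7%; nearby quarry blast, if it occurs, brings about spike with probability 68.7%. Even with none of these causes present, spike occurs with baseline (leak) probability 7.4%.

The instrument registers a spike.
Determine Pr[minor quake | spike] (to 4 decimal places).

Under noisy-OR, P(spike | causes) = 1 − (1−0.074)·∏(1−qᵢ) over the active causes.
Sum P(spike|·) weighted by the priors over the 4 (minor quake, nearby quarry blast) configurations:
  P(spike) = 0.074×0.936×0.83 + 0.710162×0.936×0.17 + 0.728682×0.064×0.83 + 0.915077×0.064×0.17
        = 0.057489 + 0.113001 + 0.038708 + 0.009956 = 0.219154
Keeping only the minor quake-present terms gives 0.048664, so
  P(minor quake | spike) = 0.048664 / 0.219154 ≈ 0.2221

Pr[minor quake | spike] ≈ 0.2221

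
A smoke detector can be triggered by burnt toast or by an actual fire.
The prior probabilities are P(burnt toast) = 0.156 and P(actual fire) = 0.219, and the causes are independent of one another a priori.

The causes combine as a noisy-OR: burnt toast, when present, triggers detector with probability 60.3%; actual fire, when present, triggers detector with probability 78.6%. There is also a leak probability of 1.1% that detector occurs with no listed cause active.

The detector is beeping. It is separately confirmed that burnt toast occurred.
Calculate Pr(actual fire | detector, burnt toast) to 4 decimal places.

Under noisy-OR, P(detector | causes) = 1 − (1−0.011)·∏(1−qᵢ) over the active causes.
Sum P(detector|·) weighted by the priors over both values of actual fire:
  P(detector | burnt toast) = 0.607367*0.781 + 0.915977*0.219
        = 0.474354 + 0.200599 = 0.674953
Configurations with actual fire contribute 0.200599, so
  P(actual fire | detector, burnt toast) = 0.200599 / 0.674953 ≈ 0.2972

Pr(actual fire | detector, burnt toast) ≈ 0.2972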